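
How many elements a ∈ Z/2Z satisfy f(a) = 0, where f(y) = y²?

1

Evaluate at each of the 2 elements of Z/2Z:
f(0) = 0 → root; f(1) = 1.
Roots: {0}.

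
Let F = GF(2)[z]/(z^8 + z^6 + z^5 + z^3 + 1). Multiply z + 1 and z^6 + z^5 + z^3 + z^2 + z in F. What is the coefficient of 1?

0

Multiply in GF(2)[z]: (z + 1)·(z^6 + z^5 + z^3 + z^2 + z) = z^7 + z^5 + z^4 + z.
Reduced: z^7 + z^5 + z^4 + z.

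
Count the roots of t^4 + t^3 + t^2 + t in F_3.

2

Write h(t) = t^4 + t^3 + t^2 + t.
Evaluate at each of the 3 elements of F_3:
h(0) = 0 → root; h(1) = 1; h(2) = 0 → root.
Roots: {0, 2}.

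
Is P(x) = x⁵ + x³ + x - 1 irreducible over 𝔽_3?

Yes

Check for roots in 𝔽_3: P(0) = 2; P(1) = 2; P(2) = 2.
No roots, so no linear factors.
Monic irreducibles of degree 2 over GF(3): x² + 1, x² + x - 1, x² - x - 1.
None of them divide P (all give nonzero remainder).
No irreducible factor of degree ≤ 2 exists, so P is irreducible over GF(3).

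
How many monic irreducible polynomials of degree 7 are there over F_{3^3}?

1494336168

By the necklace-counting formula, N_27(7) = (1/7) Σ_{d|7} μ(7/d)·27^d.
Divisors of 7: 1, 7; μ(7/d) for each: -1, 1.
Σ = − 27^1 + 27^7 = 10460353176.
N = 10460353176/7 = 1494336168.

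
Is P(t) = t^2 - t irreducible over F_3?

No

Check for roots in F_3: P(0) = 0 → root; P(1) = 0 → root; P(2) = 2.
P(0) = 0, so (t) divides P(t); P is reducible.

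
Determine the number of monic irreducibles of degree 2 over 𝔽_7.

21

x^(7^2) − x is the product of all monic irreducibles of degree dividing 2; Möbius inversion gives N = (1/2) Σ μ(2/d)·7^d.
Divisors of 2: 1, 2; μ(2/d) for each: -1, 1.
Σ = − 7^1 + 7^2 = 42.
N = 42/2 = 21.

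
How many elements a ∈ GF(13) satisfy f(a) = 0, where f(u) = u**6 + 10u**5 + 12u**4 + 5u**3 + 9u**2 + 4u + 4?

2

Evaluate at each of the 13 elements of GF(13):
f(0) = 4; f(1) = 6; f(2) = 1; f(3) = 8; f(4) = 4; f(5) = 12; f(6) = 12; f(7) = 0 → root; f(8) = 0 → root; f(9) = 3; f(10) = 2; f(11) = 6; f(12) = 7.
Roots: {7, 8}.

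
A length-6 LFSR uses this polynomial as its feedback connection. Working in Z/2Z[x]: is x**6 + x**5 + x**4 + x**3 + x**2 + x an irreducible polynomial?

Write h(x) = x**6 + x**5 + x**4 + x**3 + x**2 + x.
Check for roots in Z/2Z: h(0) = 0 → root; h(1) = 0 → root.
h(0) = 0, so (x) divides h(x); h is reducible.

No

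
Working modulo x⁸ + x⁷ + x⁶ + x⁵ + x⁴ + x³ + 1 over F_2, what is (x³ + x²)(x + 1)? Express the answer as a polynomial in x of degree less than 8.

x^4 + x^2

Multiply in F_2[x]: (x³ + x²)·(x + 1) = x⁴ + x².
Reduced: x⁴ + x².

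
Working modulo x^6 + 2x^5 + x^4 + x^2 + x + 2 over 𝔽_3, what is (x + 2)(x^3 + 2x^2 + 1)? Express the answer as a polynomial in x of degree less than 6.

Multiply in 𝔽_3[x]: (x + 2)·(x^3 + 2x^2 + 1) = x^4 + x^3 + x^2 + x + 2.
Reduced: x^4 + x^3 + x^2 + x + 2.

x^4 + x^3 + x^2 + x + 2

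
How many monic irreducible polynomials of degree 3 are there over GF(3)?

8

The number of monic irreducibles of degree 3 over GF(3) is (1/3)·Σ_{d∣3} μ(3/d) 3^d.
Divisors of 3: 1, 3; μ(3/d) for each: -1, 1.
Σ = − 3^1 + 3^3 = 24.
N = 24/3 = 8.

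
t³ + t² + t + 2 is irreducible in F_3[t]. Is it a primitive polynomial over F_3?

Write f(t) = t³ + t² + t + 2.
|GF(3^3)^×| = 3^3 − 1 = 26. Prime factorization: 26 = 2·13.
f is primitive ⇔ t has order 26 in GF(3)[t]/(f), i.e. t^(26/q) ≠ 1 for each prime q | 26.
t^(13) mod f = 1
t^(2) mod f = t².
Since t^(13) = 1, the order of t divides 13 < 26; not primitive.

No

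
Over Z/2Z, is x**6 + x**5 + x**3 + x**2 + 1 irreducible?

Write f(x) = x**6 + x**5 + x**3 + x**2 + 1.
Check for roots in Z/2Z: f(0) = 1; f(1) = 1.
No roots, so no linear factors.
Monic irreducibles of degree 2 over GF(2): x**2 + x + 1.
None of them divide f (all give nonzero remainder).
Monic irreducibles of degree 3 over GF(2): x**3 + x + 1, x**3 + x**2 + 1.
None of them divide f (all give nonzero remainder).
No irreducible factor of degree ≤ 3 exists, so f is irreducible over GF(2).

Yes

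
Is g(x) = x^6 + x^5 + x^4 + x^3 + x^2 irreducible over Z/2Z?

Check for roots in Z/2Z: g(0) = 0 → root; g(1) = 1.
g(0) = 0, so (x) divides g(x); g is reducible.

No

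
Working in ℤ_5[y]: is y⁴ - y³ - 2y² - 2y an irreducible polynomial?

No

Write P(y) = y⁴ - y³ - 2y² - 2y.
Check for roots in ℤ_5: P(0) = 0 → root; P(1) = 1; P(2) = 1; P(3) = 0 → root; P(4) = 2.
P(0) = 0, so (y) divides P(y); P is reducible.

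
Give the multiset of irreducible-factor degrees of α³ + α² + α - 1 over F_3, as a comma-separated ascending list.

3

Write f(α) = α³ + α² + α - 1.
Roots in F_3: f(0) = 2; f(1) = 2; f(2) = 1.
Complete factorization: f(α) = (α³ + α² + α - 1).
Factor degrees with multiplicity: 3 = 3.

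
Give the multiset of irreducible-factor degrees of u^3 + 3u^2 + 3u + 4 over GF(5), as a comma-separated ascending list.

1, 2

Write h(u) = u^3 + 3u^2 + 3u + 4.
Roots in GF(5): h(0) = 4; h(1) = 1; h(2) = 0 → root; h(3) = 2; h(4) = 3.
Linear factors from roots: (u + 3).
Complete factorization: h(u) = (u + 3)·(u^2 + 3).
Factor degrees with multiplicity: 1 + 2 = 3.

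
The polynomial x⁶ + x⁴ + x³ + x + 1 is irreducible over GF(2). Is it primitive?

Write f(x) = x⁶ + x⁴ + x³ + x + 1.
|GF(2^6)^×| = 2^6 − 1 = 63. Prime factorization: 63 = 3^2·7.
f is primitive ⇔ x has order 63 in GF(2)[x]/(f), i.e. x^(63/q) ≠ 1 for each prime q | 63.
x^(21) mod f = x³ + x² + x.
x^(9) mod f = x⁵ + x⁴ + x² + 1.
None equal 1, so x has full order 63; f is primitive.

Yes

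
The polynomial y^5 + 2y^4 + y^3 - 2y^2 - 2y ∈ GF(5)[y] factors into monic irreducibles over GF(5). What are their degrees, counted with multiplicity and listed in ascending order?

Write g(y) = y^5 + 2y^4 + y^3 - 2y^2 - 2y.
Roots in GF(5): g(0) = 0 → root; g(1) = 0 → root; g(2) = 0 → root; g(3) = 3; g(4) = 0 → root.
Linear factors from roots: (y), (y - 1), (y - 2), (y + 1).
Complete factorization: g(y) = (y)·(y + 1)·(y - 2)·(y - 1)^2.
Factor degrees with multiplicity: 1 + 1 + 1 + 1 + 1 = 5.

1, 1, 1, 1, 1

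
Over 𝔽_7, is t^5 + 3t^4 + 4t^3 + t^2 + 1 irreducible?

Write m(t) = t^5 + 3t^4 + 4t^3 + t^2 + 1.
Check for roots in 𝔽_7: m(0) = 1; m(1) = 3; m(2) = 5; m(3) = 2; m(4) = 0 → root; m(5) = 3; m(6) = 0 → root.
m(4) = 0, so (t − 4) divides m(t); m is reducible.

No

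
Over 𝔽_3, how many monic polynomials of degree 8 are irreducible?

By the necklace-counting formula, N_3(8) = (1/8) Σ_{d|8} μ(8/d)·3^d.
Divisors of 8: 1, 2, 4, 8; μ(8/d) for each: 0, 0, -1, 1.
Σ = − 3^4 + 3^8 = 6480.
N = 6480/8 = 810.

810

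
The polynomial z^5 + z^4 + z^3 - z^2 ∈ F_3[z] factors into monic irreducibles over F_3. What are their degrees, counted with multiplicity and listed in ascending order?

Write f(z) = z^5 + z^4 + z^3 - z^2.
Roots in F_3: f(0) = 0 → root; f(1) = 2; f(2) = 1.
Linear factors from roots: (z).
Complete factorization: f(z) = (z)^2·(z^3 + z^2 + z - 1).
Factor degrees with multiplicity: 1 + 1 + 3 = 5.

1, 1, 3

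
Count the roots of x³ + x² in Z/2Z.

Write P(x) = x³ + x².
Evaluate at each of the 2 elements of Z/2Z:
P(0) = 0 → root; P(1) = 0 → root.
Roots: {0, 1}.

2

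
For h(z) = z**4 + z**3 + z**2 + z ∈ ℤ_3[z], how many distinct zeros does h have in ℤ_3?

2

Evaluate at each of the 3 elements of ℤ_3:
h(0) = 0 → root; h(1) = 1; h(2) = 0 → root.
Roots: {0, 2}.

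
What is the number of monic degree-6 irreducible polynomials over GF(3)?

116

By the necklace-counting formula, N_3(6) = (1/6) Σ_{d|6} μ(6/d)·3^d.
Divisors of 6: 1, 2, 3, 6; μ(6/d) for each: 1, -1, -1, 1.
Σ = 3^1 − 3^2 − 3^3 + 3^6 = 696.
N = 696/6 = 116.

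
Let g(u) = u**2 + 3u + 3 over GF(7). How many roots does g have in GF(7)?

2

Evaluate at each of the 7 elements of GF(7):
g(0) = 3; g(1) = 0 → root; g(2) = 6; g(3) = 0 → root; g(4) = 3; g(5) = 1; g(6) = 1.
Roots: {1, 3}.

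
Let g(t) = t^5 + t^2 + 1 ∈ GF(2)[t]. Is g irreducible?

Yes

Check for roots in GF(2): g(0) = 1; g(1) = 1.
No roots, so no linear factors.
Monic irreducibles of degree 2 over GF(2): t^2 + t + 1.
None of them divide g (all give nonzero remainder).
No irreducible factor of degree ≤ 2 exists, so g is irreducible over GF(2).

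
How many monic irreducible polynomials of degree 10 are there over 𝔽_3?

The number of monic irreducibles of degree 10 over GF(3) is (1/10)·Σ_{d∣10} μ(10/d) 3^d.
Divisors of 10: 1, 2, 5, 10; μ(10/d) for each: 1, -1, -1, 1.
Σ = 3^1 − 3^2 − 3^5 + 3^10 = 58800.
N = 58800/10 = 5880.

5880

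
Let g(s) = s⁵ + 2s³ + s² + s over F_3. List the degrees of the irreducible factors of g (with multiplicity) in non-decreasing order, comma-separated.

1, 1, 3

Roots in F_3: g(0) = 0 → root; g(1) = 2; g(2) = 0 → root.
Linear factors from roots: (s), (s + 1).
Complete factorization: g(s) = (s)·(s + 1)·(s³ + 2s² + 1).
Factor degrees with multiplicity: 1 + 1 + 3 = 5.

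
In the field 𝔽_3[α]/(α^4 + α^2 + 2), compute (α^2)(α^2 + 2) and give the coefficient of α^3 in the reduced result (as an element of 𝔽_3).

0

Multiply in 𝔽_3[α]: (α^2)·(α^2 + 2) = α^4 + 2α^2.
Reduce using α^4 ≡ 2α^2 + 1 (mod α^4 + α^2 + 2).
Reduced: α^2 + 1.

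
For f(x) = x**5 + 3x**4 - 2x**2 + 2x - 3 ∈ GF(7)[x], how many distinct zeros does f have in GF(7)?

0

Evaluate at each of the 7 elements of GF(7):
f(0) = 4; f(1) = 1; f(2) = 3; f(3) = 2; f(4) = 1; f(5) = 1; f(6) = 2.
No element is a root.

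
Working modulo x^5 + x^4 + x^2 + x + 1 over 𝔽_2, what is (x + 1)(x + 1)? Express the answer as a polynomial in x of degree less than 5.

Multiply in 𝔽_2[x]: (x + 1)·(x + 1) = x^2 + 1.
Reduced: x^2 + 1.

x^2 + 1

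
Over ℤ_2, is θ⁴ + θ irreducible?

No

Write P(θ) = θ⁴ + θ.
Check for roots in ℤ_2: P(0) = 0 → root; P(1) = 0 → root.
P(0) = 0, so (θ) divides P(θ); P is reducible.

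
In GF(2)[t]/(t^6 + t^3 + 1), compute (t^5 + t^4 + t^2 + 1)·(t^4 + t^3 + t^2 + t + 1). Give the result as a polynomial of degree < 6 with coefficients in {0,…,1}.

Multiply in GF(2)[t]: (t^5 + t^4 + t^2 + 1)·(t^4 + t^3 + t^2 + t + 1) = t^9 + t^6 + t^5 + t^4 + t + 1.
Reduce using t^6 ≡ t^3 + 1 (mod t^6 + t^3 + 1).
Reduced: t^5 + t^4 + t^3 + t + 1.

t^5 + t^4 + t^3 + t + 1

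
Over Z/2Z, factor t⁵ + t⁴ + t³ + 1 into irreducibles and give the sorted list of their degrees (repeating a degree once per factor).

1, 1, 3

Write f(t) = t⁵ + t⁴ + t³ + 1.
Roots in Z/2Z: f(0) = 1; f(1) = 0 → root.
Linear factors from roots: (t + 1).
Complete factorization: f(t) = (t + 1)^2·(t³ + t² + 1).
Factor degrees with multiplicity: 1 + 1 + 3 = 5.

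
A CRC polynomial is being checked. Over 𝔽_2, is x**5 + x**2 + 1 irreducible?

Write P(x) = x**5 + x**2 + 1.
Check for roots in 𝔽_2: P(0) = 1; P(1) = 1.
No roots, so no linear factors.
Monic irreducibles of degree 2 over GF(2): x**2 + x + 1.
None of them divide P (all give nonzero remainder).
No irreducible factor of degree ≤ 2 exists, so P is irreducible over GF(2).

Yes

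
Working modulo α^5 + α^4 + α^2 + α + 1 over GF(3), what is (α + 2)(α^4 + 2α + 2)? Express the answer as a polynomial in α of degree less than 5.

α^4 + α^2 + 2α

Multiply in GF(3)[α]: (α + 2)·(α^4 + 2α + 2) = α^5 + 2α^4 + 2α^2 + 1.
Reduce using α^5 ≡ 2α^4 + 2α^2 + 2α + 2 (mod α^5 + α^4 + α^2 + α + 1).
Reduced: α^4 + α^2 + 2α.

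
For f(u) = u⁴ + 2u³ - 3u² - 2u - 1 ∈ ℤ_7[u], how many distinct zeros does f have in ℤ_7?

Evaluate at each of the 7 elements of ℤ_7:
f(0) = 6; f(1) = 4; f(2) = 1; f(3) = 3; f(4) = 5; f(5) = 5; f(6) = 4.
No element is a root.

0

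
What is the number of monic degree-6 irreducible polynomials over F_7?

19544

Gauss's count: N_{7}(6) = (1/6) Σ_{d|6} μ(6/d)·7^d.
Divisors of 6: 1, 2, 3, 6; μ(6/d) for each: 1, -1, -1, 1.
Σ = 7^1 − 7^2 − 7^3 + 7^6 = 117264.
N = 117264/6 = 19544.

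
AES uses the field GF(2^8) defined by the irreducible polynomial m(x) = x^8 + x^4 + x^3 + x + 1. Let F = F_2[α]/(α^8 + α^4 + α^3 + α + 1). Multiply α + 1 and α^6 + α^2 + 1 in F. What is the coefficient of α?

Multiply in F_2[α]: (α + 1)·(α^6 + α^2 + 1) = α^7 + α^6 + α^3 + α^2 + α + 1.
Reduced: α^7 + α^6 + α^3 + α^2 + α + 1.

1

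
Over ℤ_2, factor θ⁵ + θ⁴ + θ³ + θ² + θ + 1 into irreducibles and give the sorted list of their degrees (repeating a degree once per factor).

1, 2, 2

Write h(θ) = θ⁵ + θ⁴ + θ³ + θ² + θ + 1.
Roots in ℤ_2: h(0) = 1; h(1) = 0 → root.
Linear factors from roots: (θ + 1).
Complete factorization: h(θ) = (θ + 1)·(θ² + θ + 1)^2.
Factor degrees with multiplicity: 1 + 2 + 2 = 5.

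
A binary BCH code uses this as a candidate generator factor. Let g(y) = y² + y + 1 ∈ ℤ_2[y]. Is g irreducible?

Yes

Check for roots in ℤ_2: g(0) = 1; g(1) = 1.
No roots. A degree-2 polynomial over a field with no linear factor is irreducible.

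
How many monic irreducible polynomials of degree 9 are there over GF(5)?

217000

Gauss's count: N_{5}(9) = (1/9) Σ_{d|9} μ(9/d)·5^d.
Divisors of 9: 1, 3, 9; μ(9/d) for each: 0, -1, 1.
Σ = − 5^3 + 5^9 = 1953000.
N = 1953000/9 = 217000.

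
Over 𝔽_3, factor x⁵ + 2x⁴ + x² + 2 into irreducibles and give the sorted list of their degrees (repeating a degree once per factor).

Write f(x) = x⁵ + 2x⁴ + x² + 2.
Roots in 𝔽_3: f(0) = 2; f(1) = 0 → root; f(2) = 1.
Linear factors from roots: (x + 2).
Complete factorization: f(x) = (x + 2)^2·(x³ + x² + x + 2).
Factor degrees with multiplicity: 1 + 1 + 3 = 5.

1, 1, 3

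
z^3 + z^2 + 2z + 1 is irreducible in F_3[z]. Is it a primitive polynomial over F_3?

Yes

Write f(z) = z^3 + z^2 + 2z + 1.
|GF(3^3)^×| = 3^3 − 1 = 26. Prime factorization: 26 = 2·13.
f is primitive ⇔ z has order 26 in GF(3)[z]/(f), i.e. z^(26/q) ≠ 1 for each prime q | 26.
z^(13) mod f = 2.
z^(2) mod f = z^2.
None equal 1, so z has full order 26; f is primitive.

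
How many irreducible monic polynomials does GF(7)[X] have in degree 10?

By the necklace-counting formula, N_7(10) = (1/10) Σ_{d|10} μ(10/d)·7^d.
Divisors of 10: 1, 2, 5, 10; μ(10/d) for each: 1, -1, -1, 1.
Σ = 7^1 − 7^2 − 7^5 + 7^10 = 282458400.
N = 282458400/10 = 28245840.

28245840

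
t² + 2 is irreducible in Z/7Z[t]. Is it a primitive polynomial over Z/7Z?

No

Write f(t) = t² + 2.
|GF(7^2)^×| = 7^2 − 1 = 48. Prime factorization: 48 = 2^4·3.
f is primitive ⇔ t has order 48 in GF(7)[t]/(f), i.e. t^(48/q) ≠ 1 for each prime q | 48.
t^(24) mod f = 1
t^(16) mod f = 4.
Since t^(24) = 1, the order of t divides 24 < 48; not primitive.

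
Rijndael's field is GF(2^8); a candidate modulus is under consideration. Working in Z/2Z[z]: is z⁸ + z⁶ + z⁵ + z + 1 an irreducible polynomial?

Yes

Write g(z) = z⁸ + z⁶ + z⁵ + z + 1.
Check for roots in Z/2Z: g(0) = 1; g(1) = 1.
No roots, so no linear factors.
Monic irreducibles of degree 2 over GF(2): z² + z + 1.
None of them divide g (all give nonzero remainder).
Monic irreducibles of degree 3 over GF(2): z³ + z + 1, z³ + z² + 1.
None of them divide g (all give nonzero remainder).
Monic irreducibles of degree 4 over GF(2): z⁴ + z + 1, z⁴ + z³ + 1, z⁴ + z³ + z² + z + 1.
None of them divide g (all give nonzero remainder).
No irreducible factor of degree ≤ 4 exists, so g is irreducible over GF(2).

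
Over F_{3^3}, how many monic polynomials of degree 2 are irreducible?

The number of monic irreducibles of degree 2 over GF(27) is (1/2)·Σ_{d∣2} μ(2/d) 27^d.
Divisors of 2: 1, 2; μ(2/d) for each: -1, 1.
Σ = − 27^1 + 27^2 = 702.
N = 702/2 = 351.

351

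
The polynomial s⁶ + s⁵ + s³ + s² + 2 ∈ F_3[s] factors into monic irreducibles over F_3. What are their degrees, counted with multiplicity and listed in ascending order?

Write h(s) = s⁶ + s⁵ + s³ + s² + 2.
Roots in F_3: h(0) = 2; h(1) = 0 → root; h(2) = 2.
Linear factors from roots: (s + 2).
Complete factorization: h(s) = (s + 2)·(s² + 1)·(s³ + 2s² + s + 1).
Factor degrees with multiplicity: 1 + 2 + 3 = 6.

1, 2, 3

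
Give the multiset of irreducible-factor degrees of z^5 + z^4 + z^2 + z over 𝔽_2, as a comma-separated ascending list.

Write f(z) = z^5 + z^4 + z^2 + z.
Roots in 𝔽_2: f(0) = 0 → root; f(1) = 0 → root.
Linear factors from roots: (z), (z + 1).
Complete factorization: f(z) = (z)·(z + 1)^2·(z^2 + z + 1).
Factor degrees with multiplicity: 1 + 1 + 1 + 2 = 5.

1, 1, 1, 2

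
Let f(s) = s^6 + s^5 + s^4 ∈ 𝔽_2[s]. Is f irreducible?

No

Check for roots in 𝔽_2: f(0) = 0 → root; f(1) = 1.
f(0) = 0, so (s) divides f(s); f is reducible.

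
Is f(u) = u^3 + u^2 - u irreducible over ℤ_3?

Check for roots in ℤ_3: f(0) = 0 → root; f(1) = 1; f(2) = 1.
f(0) = 0, so (u) divides f(u); f is reducible.

No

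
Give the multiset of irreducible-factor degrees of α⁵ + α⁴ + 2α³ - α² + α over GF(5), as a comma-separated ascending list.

1, 2, 2

Write g(α) = α⁵ + α⁴ + 2α³ - α² + α.
Roots in GF(5): g(0) = 0 → root; g(1) = 4; g(2) = 2; g(3) = 2; g(4) = 1.
Linear factors from roots: (α).
Complete factorization: g(α) = (α)·(α² - 2α - 1)^2.
Factor degrees with multiplicity: 1 + 2 + 2 = 5.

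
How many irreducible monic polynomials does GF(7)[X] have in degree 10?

x^(7^10) − x is the product of all monic irreducibles of degree dividing 10; Möbius inversion gives N = (1/10) Σ μ(10/d)·7^d.
Divisors of 10: 1, 2, 5, 10; μ(10/d) for each: 1, -1, -1, 1.
Σ = 7^1 − 7^2 − 7^5 + 7^10 = 282458400.
N = 282458400/10 = 28245840.

28245840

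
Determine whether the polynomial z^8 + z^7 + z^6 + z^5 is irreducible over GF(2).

Write h(z) = z^8 + z^7 + z^6 + z^5.
Check for roots in GF(2): h(0) = 0 → root; h(1) = 0 → root.
h(0) = 0, so (z) divides h(z); h is reducible.

No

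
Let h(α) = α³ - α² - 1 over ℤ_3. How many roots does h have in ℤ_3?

1

Evaluate at each of the 3 elements of ℤ_3:
h(0) = 2; h(1) = 2; h(2) = 0 → root.
Roots: {2}.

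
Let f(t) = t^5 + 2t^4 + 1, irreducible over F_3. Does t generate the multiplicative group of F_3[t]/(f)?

Yes

|GF(3^5)^×| = 3^5 − 1 = 242. Prime factorization: 242 = 2·11^2.
f is primitive ⇔ t has order 242 in GF(3)[t]/(f), i.e. t^(242/q) ≠ 1 for each prime q | 242.
t^(121) mod f = 2.
t^(22) mod f = 2t^2 + 2t + 1.
None equal 1, so t has full order 242; f is primitive.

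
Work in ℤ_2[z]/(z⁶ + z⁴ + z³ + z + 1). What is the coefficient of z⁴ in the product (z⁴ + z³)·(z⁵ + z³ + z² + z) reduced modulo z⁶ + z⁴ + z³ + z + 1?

0

Multiply in ℤ_2[z]: (z⁴ + z³)·(z⁵ + z³ + z² + z) = z⁹ + z⁸ + z⁷ + z⁴.
Reduce using z⁶ ≡ z⁴ + z³ + z + 1 (mod z⁶ + z⁴ + z³ + z + 1).
Reduced: z⁵ + z².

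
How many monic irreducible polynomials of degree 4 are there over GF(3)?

x^(3^4) − x is the product of all monic irreducibles of degree dividing 4; Möbius inversion gives N = (1/4) Σ μ(4/d)·3^d.
Divisors of 4: 1, 2, 4; μ(4/d) for each: 0, -1, 1.
Σ = − 3^2 + 3^4 = 72.
N = 72/4 = 18.

18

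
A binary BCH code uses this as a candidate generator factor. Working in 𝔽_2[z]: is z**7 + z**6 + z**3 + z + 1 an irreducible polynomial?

Yes

Write P(z) = z**7 + z**6 + z**3 + z + 1.
Check for roots in 𝔽_2: P(0) = 1; P(1) = 1.
No roots, so no linear factors.
Monic irreducibles of degree 2 over GF(2): z**2 + z + 1.
None of them divide P (all give nonzero remainder).
Monic irreducibles of degree 3 over GF(2): z**3 + z + 1, z**3 + z**2 + 1.
None of them divide P (all give nonzero remainder).
No irreducible factor of degree ≤ 3 exists, so P is irreducible over GF(2).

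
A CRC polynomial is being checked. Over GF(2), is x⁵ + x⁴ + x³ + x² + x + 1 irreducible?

Write P(x) = x⁵ + x⁴ + x³ + x² + x + 1.
Check for roots in GF(2): P(0) = 1; P(1) = 0 → root.
P(1) = 0, so (x − 1) divides P(x); P is reducible.

No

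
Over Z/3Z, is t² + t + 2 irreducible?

Write P(t) = t² + t + 2.
Check for roots in Z/3Z: P(0) = 2; P(1) = 1; P(2) = 2.
No roots. A degree-2 polynomial over a field with no linear factor is irreducible.

Yes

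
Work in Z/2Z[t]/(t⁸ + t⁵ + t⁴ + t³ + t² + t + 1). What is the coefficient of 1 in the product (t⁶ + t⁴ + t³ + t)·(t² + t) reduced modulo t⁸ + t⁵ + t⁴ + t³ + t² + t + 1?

Multiply in Z/2Z[t]: (t⁶ + t⁴ + t³ + t)·(t² + t) = t⁸ + t⁷ + t⁶ + t⁴ + t³ + t².
Reduce using t⁸ ≡ t⁵ + t⁴ + t³ + t² + t + 1 (mod t⁸ + t⁵ + t⁴ + t³ + t² + t + 1).
Reduced: t⁷ + t⁶ + t⁵ + t + 1.

1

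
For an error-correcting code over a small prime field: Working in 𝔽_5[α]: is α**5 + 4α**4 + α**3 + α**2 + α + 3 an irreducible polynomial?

Write m(α) = α**5 + 4α**4 + α**3 + α**2 + α + 3.
Check for roots in 𝔽_5: m(0) = 3; m(1) = 1; m(2) = 3; m(3) = 4; m(4) = 0 → root.
m(4) = 0, so (α − 4) divides m(α); m is reducible.

No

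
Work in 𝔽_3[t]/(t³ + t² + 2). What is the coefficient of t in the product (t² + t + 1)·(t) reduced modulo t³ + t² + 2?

Multiply in 𝔽_3[t]: (t² + t + 1)·(t) = t³ + t² + t.
Reduce using t³ ≡ 2t² + 1 (mod t³ + t² + 2).
Reduced: t + 1.

1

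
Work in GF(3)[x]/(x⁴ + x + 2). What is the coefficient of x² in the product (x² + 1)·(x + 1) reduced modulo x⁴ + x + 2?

Multiply in GF(3)[x]: (x² + 1)·(x + 1) = x³ + x² + x + 1.
Reduced: x³ + x² + x + 1.

1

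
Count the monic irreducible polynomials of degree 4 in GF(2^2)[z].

60

x^(4^4) − x is the product of all monic irreducibles of degree dividing 4; Möbius inversion gives N = (1/4) Σ μ(4/d)·4^d.
Divisors of 4: 1, 2, 4; μ(4/d) for each: 0, -1, 1.
Σ = − 4^2 + 4^4 = 240.
N = 240/4 = 60.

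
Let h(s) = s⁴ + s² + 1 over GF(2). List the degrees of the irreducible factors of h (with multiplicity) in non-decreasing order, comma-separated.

Roots in GF(2): h(0) = 1; h(1) = 1.
Complete factorization: h(s) = (s² + s + 1)^2.
Factor degrees with multiplicity: 2 + 2 = 4.

2, 2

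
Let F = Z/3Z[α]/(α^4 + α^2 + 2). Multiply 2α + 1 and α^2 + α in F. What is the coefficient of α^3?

Multiply in Z/3Z[α]: (2α + 1)·(α^2 + α) = 2α^3 + α.
Reduced: 2α^3 + α.

2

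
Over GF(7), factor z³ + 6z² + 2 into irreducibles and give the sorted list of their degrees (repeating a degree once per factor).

1, 2

Write g(z) = z³ + 6z² + 2.
Linear factors from roots: (z + 1).
Complete factorization: g(z) = (z + 1)·(z² + 5z + 2).
Factor degrees with multiplicity: 1 + 2 = 3.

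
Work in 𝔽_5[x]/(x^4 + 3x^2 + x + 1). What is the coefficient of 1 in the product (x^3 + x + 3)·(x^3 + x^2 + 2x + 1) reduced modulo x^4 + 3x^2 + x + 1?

Multiply in 𝔽_5[x]: (x^3 + x + 3)·(x^3 + x^2 + 2x + 1) = x^6 + x^5 + 3x^4 + 2x + 3.
Reduce using x^4 ≡ 2x^2 + 4x + 4 (mod x^4 + 3x^2 + x + 1).
Reduced: x^3 + 3x^2 + x + 3.

3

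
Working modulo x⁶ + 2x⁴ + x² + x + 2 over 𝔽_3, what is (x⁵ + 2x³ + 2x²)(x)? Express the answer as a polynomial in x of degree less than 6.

2x^3 + 2x^2 + 2x + 1

Multiply in 𝔽_3[x]: (x⁵ + 2x³ + 2x²)·(x) = x⁶ + 2x⁴ + 2x³.
Reduce using x⁶ ≡ x⁴ + 2x² + 2x + 1 (mod x⁶ + 2x⁴ + x² + x + 2).
Reduced: 2x³ + 2x² + 2x + 1.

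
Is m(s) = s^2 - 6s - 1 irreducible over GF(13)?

Check each element of GF(13) for a root: m(0)=12, m(1)=7, m(2)=4, m(3)=3, m(4)=4, m(5)=7, m(6)=12, m(7)=6, m(8)=2, m(9)=0, m(10)=0, m(11)=2, m(12)=6.
m(9) = 0, so (s − 9) divides m(s); m is reducible.

No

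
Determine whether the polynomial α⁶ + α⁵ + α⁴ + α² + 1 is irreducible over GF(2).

Yes

Write g(α) = α⁶ + α⁵ + α⁴ + α² + 1.
Check for roots in GF(2): g(0) = 1; g(1) = 1.
No roots, so no linear factors.
Monic irreducibles of degree 2 over GF(2): α² + α + 1.
None of them divide g (all give nonzero remainder).
Monic irreducibles of degree 3 over GF(2): α³ + α + 1, α³ + α² + 1.
None of them divide g (all give nonzero remainder).
No irreducible factor of degree ≤ 3 exists, so g is irreducible over GF(2).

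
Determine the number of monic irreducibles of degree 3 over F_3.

Gauss's count: N_{3}(3) = (1/3) Σ_{d|3} μ(3/d)·3^d.
Divisors of 3: 1, 3; μ(3/d) for each: -1, 1.
Σ = − 3^1 + 3^3 = 24.
N = 24/3 = 8.

8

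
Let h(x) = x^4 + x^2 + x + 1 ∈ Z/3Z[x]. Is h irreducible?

Check for roots in Z/3Z: h(0) = 1; h(1) = 1; h(2) = 2.
No roots, so no linear factors.
Monic irreducibles of degree 2 over GF(3): x^2 + 1, x^2 + x + 2, x^2 + 2x + 2.
None of them divide h (all give nonzero remainder).
No irreducible factor of degree ≤ 2 exists, so h is irreducible over GF(3).

Yes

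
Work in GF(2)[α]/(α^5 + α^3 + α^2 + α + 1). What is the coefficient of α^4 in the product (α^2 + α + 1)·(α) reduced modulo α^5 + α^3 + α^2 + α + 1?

Multiply in GF(2)[α]: (α^2 + α + 1)·(α) = α^3 + α^2 + α.
Reduced: α^3 + α^2 + α.

0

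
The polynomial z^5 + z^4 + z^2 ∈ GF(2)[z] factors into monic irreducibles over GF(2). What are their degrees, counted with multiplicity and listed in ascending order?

Write h(z) = z^5 + z^4 + z^2.
Roots in GF(2): h(0) = 0 → root; h(1) = 1.
Linear factors from roots: (z).
Complete factorization: h(z) = (z)^2·(z^3 + z^2 + 1).
Factor degrees with multiplicity: 1 + 1 + 3 = 5.

1, 1, 3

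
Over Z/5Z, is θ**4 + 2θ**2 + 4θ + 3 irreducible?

Write g(θ) = θ**4 + 2θ**2 + 4θ + 3.
Check for roots in Z/5Z: g(0) = 3; g(1) = 0 → root; g(2) = 0 → root; g(3) = 4; g(4) = 2.
g(1) = 0, so (θ − 1) divides g(θ); g is reducible.

No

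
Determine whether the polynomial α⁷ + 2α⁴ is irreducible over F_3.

Write h(α) = α⁷ + 2α⁴.
Check for roots in F_3: h(0) = 0 → root; h(1) = 0 → root; h(2) = 1.
h(0) = 0, so (α) divides h(α); h is reducible.

No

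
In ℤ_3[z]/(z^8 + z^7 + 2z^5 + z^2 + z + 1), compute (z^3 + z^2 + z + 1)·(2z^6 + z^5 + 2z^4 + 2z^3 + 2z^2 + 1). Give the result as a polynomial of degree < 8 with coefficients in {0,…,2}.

z^7 + 2z^5 + z

Multiply in ℤ_3[z]: (z^3 + z^2 + z + 1)·(2z^6 + z^5 + 2z^4 + 2z^3 + 2z^2 + 1) = 2z^9 + 2z^7 + z^6 + z^5 + 2z^3 + z + 1.
Reduce using z^8 ≡ 2z^7 + z^5 + 2z^2 + 2z + 2 (mod z^8 + z^7 + 2z^5 + z^2 + z + 1).
Reduced: z^7 + 2z^5 + z.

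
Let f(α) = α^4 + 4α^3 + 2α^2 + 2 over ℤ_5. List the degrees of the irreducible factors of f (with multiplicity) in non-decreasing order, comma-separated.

Roots in ℤ_5: f(0) = 2; f(1) = 4; f(2) = 3; f(3) = 4; f(4) = 1.
Complete factorization: f(α) = (α^4 + 4α^3 + 2α^2 + 2).
Factor degrees with multiplicity: 4 = 4.

4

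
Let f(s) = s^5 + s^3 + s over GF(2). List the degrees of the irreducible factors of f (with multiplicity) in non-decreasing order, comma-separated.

1, 2, 2

Roots in GF(2): f(0) = 0 → root; f(1) = 1.
Linear factors from roots: (s).
Complete factorization: f(s) = (s)·(s^2 + s + 1)^2.
Factor degrees with multiplicity: 1 + 2 + 2 = 5.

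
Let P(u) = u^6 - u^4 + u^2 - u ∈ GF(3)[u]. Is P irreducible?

No

Check for roots in GF(3): P(0) = 0 → root; P(1) = 0 → root; P(2) = 2.
P(0) = 0, so (u) divides P(u); P is reducible.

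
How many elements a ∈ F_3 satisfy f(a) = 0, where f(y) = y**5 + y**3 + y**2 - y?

2

Evaluate at each of the 3 elements of F_3:
f(0) = 0 → root; f(1) = 2; f(2) = 0 → root.
Roots: {0, 2}.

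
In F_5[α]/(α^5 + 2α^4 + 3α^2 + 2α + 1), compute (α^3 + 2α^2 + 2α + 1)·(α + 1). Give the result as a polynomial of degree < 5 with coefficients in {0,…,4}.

α^4 + 3α^3 + 4α^2 + 3α + 1

Multiply in F_5[α]: (α^3 + 2α^2 + 2α + 1)·(α + 1) = α^4 + 3α^3 + 4α^2 + 3α + 1.
Reduced: α^4 + 3α^3 + 4α^2 + 3α + 1.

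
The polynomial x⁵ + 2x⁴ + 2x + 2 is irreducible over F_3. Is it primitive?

No

Write f(x) = x⁵ + 2x⁴ + 2x + 2.
|GF(3^5)^×| = 3^5 − 1 = 242. Prime factorization: 242 = 2·11^2.
f is primitive ⇔ x has order 242 in GF(3)[x]/(f), i.e. x^(242/q) ≠ 1 for each prime q | 242.
x^(121) mod f = 1
x^(22) mod f = 2x³ + 2.
Since x^(121) = 1, the order of x divides 121 < 242; not primitive.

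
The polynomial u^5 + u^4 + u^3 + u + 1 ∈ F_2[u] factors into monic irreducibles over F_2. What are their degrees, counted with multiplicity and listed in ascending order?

5

Write h(u) = u^5 + u^4 + u^3 + u + 1.
Roots in F_2: h(0) = 1; h(1) = 1.
Complete factorization: h(u) = (u^5 + u^4 + u^3 + u + 1).
Factor degrees with multiplicity: 5 = 5.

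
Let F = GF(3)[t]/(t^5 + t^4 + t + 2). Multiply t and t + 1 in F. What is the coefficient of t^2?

Multiply in GF(3)[t]: (t)·(t + 1) = t^2 + t.
Reduced: t^2 + t.

1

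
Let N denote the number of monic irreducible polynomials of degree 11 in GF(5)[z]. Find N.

x^(5^11) − x is the product of all monic irreducibles of degree dividing 11; Möbius inversion gives N = (1/11) Σ μ(11/d)·5^d.
Divisors of 11: 1, 11; μ(11/d) for each: -1, 1.
Σ = − 5^1 + 5^11 = 48828120.
N = 48828120/11 = 4438920.

4438920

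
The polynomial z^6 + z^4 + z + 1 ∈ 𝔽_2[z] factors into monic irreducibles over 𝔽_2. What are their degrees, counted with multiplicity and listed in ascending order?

Write h(z) = z^6 + z^4 + z + 1.
Roots in 𝔽_2: h(0) = 1; h(1) = 0 → root.
Linear factors from roots: (z + 1).
Complete factorization: h(z) = (z + 1)·(z^2 + z + 1)·(z^3 + z + 1).
Factor degrees with multiplicity: 1 + 2 + 3 = 6.

1, 2, 3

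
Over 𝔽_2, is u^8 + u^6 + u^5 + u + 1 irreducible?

Write m(u) = u^8 + u^6 + u^5 + u + 1.
Check for roots in 𝔽_2: m(0) = 1; m(1) = 1.
No roots, so no linear factors.
Monic irreducibles of degree 2 over GF(2): u^2 + u + 1.
None of them divide m (all give nonzero remainder).
Monic irreducibles of degree 3 over GF(2): u^3 + u + 1, u^3 + u^2 + 1.
None of them divide m (all give nonzero remainder).
Monic irreducibles of degree 4 over GF(2): u^4 + u + 1, u^4 + u^3 + 1, u^4 + u^3 + u^2 + u + 1.
None of them divide m (all give nonzero remainder).
No irreducible factor of degree ≤ 4 exists, so m is irreducible over GF(2).

Yes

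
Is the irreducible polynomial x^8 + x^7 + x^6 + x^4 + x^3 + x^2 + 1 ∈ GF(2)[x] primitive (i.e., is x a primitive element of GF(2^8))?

No

Write f(x) = x^8 + x^7 + x^6 + x^4 + x^3 + x^2 + 1.
|GF(2^8)^×| = 2^8 − 1 = 255. Prime factorization: 255 = 3·5·17.
f is primitive ⇔ x has order 255 in GF(2)[x]/(f), i.e. x^(255/q) ≠ 1 for each prime q | 255.
x^(85) mod f = 1
x^(51) mod f = x^6 + x^3.
x^(15) mod f = x^7 + x^6 + x^4 + x^3 + x^2 + x.
Since x^(85) = 1, the order of x divides 85 < 255; not primitive.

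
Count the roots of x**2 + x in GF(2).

2

Write g(x) = x**2 + x.
Evaluate at each of the 2 elements of GF(2):
g(0) = 0 → root; g(1) = 0 → root.
Roots: {0, 1}.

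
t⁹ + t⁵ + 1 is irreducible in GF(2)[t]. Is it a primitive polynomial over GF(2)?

Write f(t) = t⁹ + t⁵ + 1.
|GF(2^9)^×| = 2^9 − 1 = 511. Prime factorization: 511 = 7·73.
f is primitive ⇔ t has order 511 in GF(2)[t]/(f), i.e. t^(511/q) ≠ 1 for each prime q | 511.
t^(73) mod f = t⁸ + t⁷ + t⁴ + t + 1.
t^(7) mod f = t⁷.
None equal 1, so t has full order 511; f is primitive.

Yes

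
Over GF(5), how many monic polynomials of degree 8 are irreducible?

Gauss's count: N_{5}(8) = (1/8) Σ_{d|8} μ(8/d)·5^d.
Divisors of 8: 1, 2, 4, 8; μ(8/d) for each: 0, 0, -1, 1.
Σ = − 5^4 + 5^8 = 390000.
N = 390000/8 = 48750.

48750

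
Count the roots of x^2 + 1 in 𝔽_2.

1

Write P(x) = x^2 + 1.
Evaluate at each of the 2 elements of 𝔽_2:
P(0) = 1; P(1) = 0 → root.
Roots: {1}.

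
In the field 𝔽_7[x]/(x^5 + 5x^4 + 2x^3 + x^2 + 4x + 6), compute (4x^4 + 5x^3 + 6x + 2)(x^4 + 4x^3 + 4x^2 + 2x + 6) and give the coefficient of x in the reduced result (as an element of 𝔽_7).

5

Multiply in 𝔽_7[x]: (4x^4 + 5x^3 + 6x + 2)·(x^4 + 4x^3 + 4x^2 + 2x + 6) = 4x^8 + x^6 + 6x^5 + 4x^4 + 6x^3 + 6x^2 + 5x + 5.
Reduce using x^5 ≡ 2x^4 + 5x^3 + 6x^2 + 3x + 1 (mod x^5 + 5x^4 + 2x^3 + x^2 + 4x + 6).
Reduced: 5x^4 + 3x^3 + 2x^2 + 5x + 2.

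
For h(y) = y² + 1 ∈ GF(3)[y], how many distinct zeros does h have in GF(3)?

0

Evaluate at each of the 3 elements of GF(3):
h(0) = 1; h(1) = 2; h(2) = 2.
No element is a root.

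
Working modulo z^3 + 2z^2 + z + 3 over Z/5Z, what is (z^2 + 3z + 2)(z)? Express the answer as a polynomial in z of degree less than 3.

z^2 + z + 2

Multiply in Z/5Z[z]: (z^2 + 3z + 2)·(z) = z^3 + 3z^2 + 2z.
Reduce using z^3 ≡ 3z^2 + 4z + 2 (mod z^3 + 2z^2 + z + 3).
Reduced: z^2 + z + 2.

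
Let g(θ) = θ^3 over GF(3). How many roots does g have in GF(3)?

Evaluate at each of the 3 elements of GF(3):
g(0) = 0 → root; g(1) = 1; g(2) = 2.
Roots: {0}.

1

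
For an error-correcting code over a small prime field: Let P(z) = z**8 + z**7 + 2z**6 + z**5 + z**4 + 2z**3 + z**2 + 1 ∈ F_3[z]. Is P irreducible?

Check for roots in F_3: P(0) = 1; P(1) = 1; P(2) = 2.
No roots, so no linear factors.
Monic irreducibles of degree 2 over GF(3): z**2 + 1, z**2 + z + 2, z**2 + 2z + 2.
None of them divide P (all give nonzero remainder).
Degree-3 irreducible divisors: test the 8 monic irreducibles of degree 3 over GF(3).
None of them divide P (all give nonzero remainder).
Degree-4 irreducible divisors: test the 18 monic irreducibles of degree 4 over GF(3).
None of them divide P (all give nonzero remainder).
No irreducible factor of degree ≤ 4 exists, so P is irreducible over GF(3).

Yes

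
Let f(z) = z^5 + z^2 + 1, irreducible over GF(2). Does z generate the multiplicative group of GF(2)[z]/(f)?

Yes

|GF(2^5)^×| = 2^5 − 1 = 31. Prime factorization: 31 = 31.
f is primitive ⇔ z has order 31 in GF(2)[z]/(f), i.e. z^(31/q) ≠ 1 for each prime q | 31.
z^(1) mod f = z.
None equal 1, so z has full order 31; f is primitive.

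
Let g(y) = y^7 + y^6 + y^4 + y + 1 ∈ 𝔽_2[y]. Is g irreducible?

Yes

Check for roots in 𝔽_2: g(0) = 1; g(1) = 1.
No roots, so no linear factors.
Monic irreducibles of degree 2 over GF(2): y^2 + y + 1.
None of them divide g (all give nonzero remainder).
Monic irreducibles of degree 3 over GF(2): y^3 + y + 1, y^3 + y^2 + 1.
None of them divide g (all give nonzero remainder).
No irreducible factor of degree ≤ 3 exists, so g is irreducible over GF(2).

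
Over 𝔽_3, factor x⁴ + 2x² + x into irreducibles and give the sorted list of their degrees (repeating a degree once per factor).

1, 3

Write h(x) = x⁴ + 2x² + x.
Roots in 𝔽_3: h(0) = 0 → root; h(1) = 1; h(2) = 2.
Linear factors from roots: (x).
Complete factorization: h(x) = (x)·(x³ + 2x + 1).
Factor degrees with multiplicity: 1 + 3 = 4.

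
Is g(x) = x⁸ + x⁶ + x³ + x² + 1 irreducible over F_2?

Yes

Check for roots in F_2: g(0) = 1; g(1) = 1.
No roots, so no linear factors.
Monic irreducibles of degree 2 over GF(2): x² + x + 1.
None of them divide g (all give nonzero remainder).
Monic irreducibles of degree 3 over GF(2): x³ + x + 1, x³ + x² + 1.
None of them divide g (all give nonzero remainder).
Monic irreducibles of degree 4 over GF(2): x⁴ + x + 1, x⁴ + x³ + 1, x⁴ + x³ + x² + x + 1.
None of them divide g (all give nonzero remainder).
No irreducible factor of degree ≤ 4 exists, so g is irreducible over GF(2).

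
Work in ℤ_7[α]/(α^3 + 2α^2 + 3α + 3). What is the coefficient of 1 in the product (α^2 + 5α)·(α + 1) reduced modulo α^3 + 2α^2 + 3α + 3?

Multiply in ℤ_7[α]: (α^2 + 5α)·(α + 1) = α^3 + 6α^2 + 5α.
Reduce using α^3 ≡ 5α^2 + 4α + 4 (mod α^3 + 2α^2 + 3α + 3).
Reduced: 4α^2 + 2α + 4.

4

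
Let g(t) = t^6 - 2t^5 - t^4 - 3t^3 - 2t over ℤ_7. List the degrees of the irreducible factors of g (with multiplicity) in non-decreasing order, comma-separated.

1, 1, 1, 1, 2

Linear factors from roots: (t), (t - 1), (t + 2), (t + 1).
Complete factorization: g(t) = (t)·(t + 1)·(t + 2)·(t - 1)·(t^2 + 3t + 1).
Factor degrees with multiplicity: 1 + 1 + 1 + 1 + 2 = 6.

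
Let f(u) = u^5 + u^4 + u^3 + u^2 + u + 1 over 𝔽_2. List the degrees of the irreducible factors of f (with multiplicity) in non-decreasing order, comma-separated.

Roots in 𝔽_2: f(0) = 1; f(1) = 0 → root.
Linear factors from roots: (u + 1).
Complete factorization: f(u) = (u + 1)·(u^2 + u + 1)^2.
Factor degrees with multiplicity: 1 + 2 + 2 = 5.

1, 2, 2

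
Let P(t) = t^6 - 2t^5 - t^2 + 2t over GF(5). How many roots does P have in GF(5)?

5

Evaluate at each of the 5 elements of GF(5):
P(0) = 0 → root; P(1) = 0 → root; P(2) = 0 → root; P(3) = 0 → root; P(4) = 0 → root.
Roots: {0, 1, 2, 3, 4}.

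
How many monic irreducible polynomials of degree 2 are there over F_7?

x^(7^2) − x is the product of all monic irreducibles of degree dividing 2; Möbius inversion gives N = (1/2) Σ μ(2/d)·7^d.
Divisors of 2: 1, 2; μ(2/d) for each: -1, 1.
Σ = − 7^1 + 7^2 = 42.
N = 42/2 = 21.

21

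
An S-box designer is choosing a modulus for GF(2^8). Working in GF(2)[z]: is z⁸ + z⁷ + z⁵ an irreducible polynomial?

No

Write f(z) = z⁸ + z⁷ + z⁵.
Check for roots in GF(2): f(0) = 0 → root; f(1) = 1.
f(0) = 0, so (z) divides f(z); f is reducible.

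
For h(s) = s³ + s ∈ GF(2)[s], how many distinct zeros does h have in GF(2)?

2

Evaluate at each of the 2 elements of GF(2):
h(0) = 0 → root; h(1) = 0 → root.
Roots: {0, 1}.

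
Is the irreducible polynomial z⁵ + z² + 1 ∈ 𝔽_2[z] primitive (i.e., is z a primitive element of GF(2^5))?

Yes

Write f(z) = z⁵ + z² + 1.
|GF(2^5)^×| = 2^5 − 1 = 31. Prime factorization: 31 = 31.
f is primitive ⇔ z has order 31 in GF(2)[z]/(f), i.e. z^(31/q) ≠ 1 for each prime q | 31.
z^(1) mod f = z.
None equal 1, so z has full order 31; f is primitive.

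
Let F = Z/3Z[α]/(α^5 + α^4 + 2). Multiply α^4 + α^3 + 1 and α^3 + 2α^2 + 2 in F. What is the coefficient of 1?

Multiply in Z/3Z[α]: (α^4 + α^3 + 1)·(α^3 + 2α^2 + 2) = α^7 + 2α^5 + 2α^4 + 2α^2 + 2.
Reduce using α^5 ≡ 2α^4 + 1 (mod α^5 + α^4 + 2).
Reduced: 2α^4 + 2α + 2.

2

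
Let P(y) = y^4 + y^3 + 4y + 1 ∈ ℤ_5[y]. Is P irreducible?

Check for roots in ℤ_5: P(0) = 1; P(1) = 2; P(2) = 3; P(3) = 1; P(4) = 2.
No roots, so no linear factors.
Degree-2 irreducible divisors: test the 10 monic irreducibles of degree 2 over GF(5).
None of them divide P (all give nonzero remainder).
No irreducible factor of degree ≤ 2 exists, so P is irreducible over GF(5).

Yes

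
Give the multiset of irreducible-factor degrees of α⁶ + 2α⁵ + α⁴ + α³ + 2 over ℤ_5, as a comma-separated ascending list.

1, 2, 3

Write f(α) = α⁶ + 2α⁵ + α⁴ + α³ + 2.
Roots in ℤ_5: f(0) = 2; f(1) = 2; f(2) = 4; f(3) = 0 → root; f(4) = 1.
Linear factors from roots: (α + 2).
Complete factorization: f(α) = (α + 2)·(α² + 3α + 3)·(α³ + 2α² + 2α + 2).
Factor degrees with multiplicity: 1 + 2 + 3 = 6.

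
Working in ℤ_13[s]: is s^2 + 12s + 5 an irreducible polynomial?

Yes

Write f(s) = s^2 + 12s + 5.
Check each element of ℤ_13 for a root: f(0)=5, f(1)=5, f(2)=7, f(3)=11, f(4)=4, f(5)=12, f(6)=9, f(7)=8, f(8)=9, f(9)=12, f(10)=4, f(11)=11, f(12)=7.
No roots. A degree-2 polynomial over a field with no linear factor is irreducible.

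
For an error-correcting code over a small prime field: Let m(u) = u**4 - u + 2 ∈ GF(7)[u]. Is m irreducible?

Check for roots in GF(7): m(0) = 2; m(1) = 2; m(2) = 2; m(3) = 3; m(4) = 2; m(5) = 6; m(6) = 4.
No roots, so no linear factors.
Degree-2 irreducible divisors: test the 21 monic irreducibles of degree 2 over GF(7).
None of them divide m (all give nonzero remainder).
No irreducible factor of degree ≤ 2 exists, so m is irreducible over GF(7).

Yes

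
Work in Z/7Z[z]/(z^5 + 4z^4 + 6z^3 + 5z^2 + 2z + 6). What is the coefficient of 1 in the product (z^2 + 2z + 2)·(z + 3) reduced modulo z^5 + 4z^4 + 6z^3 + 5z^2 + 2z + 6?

6

Multiply in Z/7Z[z]: (z^2 + 2z + 2)·(z + 3) = z^3 + 5z^2 + z + 6.
Reduced: z^3 + 5z^2 + z + 6.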